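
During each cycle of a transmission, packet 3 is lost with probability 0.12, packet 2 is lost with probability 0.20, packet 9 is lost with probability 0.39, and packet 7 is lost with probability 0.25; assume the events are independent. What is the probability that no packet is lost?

0.32208

P(none) = (1 − 0.12) × (1 − 0.20) × (1 − 0.39) × (1 − 0.25) = 0.88 × 0.80 × 0.61 × 0.75 = 0.32208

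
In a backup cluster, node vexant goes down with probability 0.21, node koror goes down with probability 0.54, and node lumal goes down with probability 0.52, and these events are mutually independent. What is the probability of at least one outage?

P(none) = (1 − 0.21) × (1 − 0.54) × (1 − 0.52) = 0.79 × 0.46 × 0.48 = 0.174432
P(at least one) = 1 − 0.174432 = 0.825568

0.825568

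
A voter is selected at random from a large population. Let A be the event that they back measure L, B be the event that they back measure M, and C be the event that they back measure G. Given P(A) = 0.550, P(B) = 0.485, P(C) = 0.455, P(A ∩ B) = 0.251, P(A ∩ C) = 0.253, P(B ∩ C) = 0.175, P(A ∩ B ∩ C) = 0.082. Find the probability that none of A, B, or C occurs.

0.107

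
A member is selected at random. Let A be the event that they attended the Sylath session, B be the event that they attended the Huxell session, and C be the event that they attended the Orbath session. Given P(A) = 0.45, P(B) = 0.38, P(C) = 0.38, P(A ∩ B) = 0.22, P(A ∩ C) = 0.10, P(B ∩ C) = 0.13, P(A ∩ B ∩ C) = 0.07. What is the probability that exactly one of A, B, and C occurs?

0.52

P(exactly one) = 0.45 + 0.38 + 0.38 − 2·0.22 − 2·0.10 − 2·0.13 + 3·0.07 = 0.52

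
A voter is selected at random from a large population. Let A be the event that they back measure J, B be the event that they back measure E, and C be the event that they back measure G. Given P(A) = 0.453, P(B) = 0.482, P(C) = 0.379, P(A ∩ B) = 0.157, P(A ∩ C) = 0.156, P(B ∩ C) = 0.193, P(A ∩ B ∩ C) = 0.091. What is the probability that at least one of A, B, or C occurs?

0.899

By inclusion-exclusion,
P(A ∪ B ∪ C) = 0.453 + 0.482 + 0.379 − 0.157 − 0.156 − 0.193 + 0.091 = 0.899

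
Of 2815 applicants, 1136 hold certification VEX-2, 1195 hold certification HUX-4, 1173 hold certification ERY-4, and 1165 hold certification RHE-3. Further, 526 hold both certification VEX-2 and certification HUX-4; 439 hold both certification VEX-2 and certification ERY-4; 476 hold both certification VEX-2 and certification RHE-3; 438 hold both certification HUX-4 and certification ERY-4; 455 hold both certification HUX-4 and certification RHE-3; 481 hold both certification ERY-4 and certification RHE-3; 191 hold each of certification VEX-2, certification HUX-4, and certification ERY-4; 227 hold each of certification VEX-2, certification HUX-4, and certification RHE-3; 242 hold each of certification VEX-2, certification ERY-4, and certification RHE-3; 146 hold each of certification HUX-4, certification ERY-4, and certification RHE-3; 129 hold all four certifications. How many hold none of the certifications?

284

Apply inclusion-exclusion:
|at least one| = 1136 + 1195 + 1173 + 1165 − 526 − 439 − 476 − 438 − 455 − 481 + 191 + 227 + 242 + 146 − 129 = 2531
None: 2815 − 2531 = 284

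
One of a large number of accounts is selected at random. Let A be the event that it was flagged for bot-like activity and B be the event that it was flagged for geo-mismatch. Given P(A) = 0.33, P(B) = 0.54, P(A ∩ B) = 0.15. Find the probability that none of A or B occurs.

0.28

P(A ∪ B) = 0.33 + 0.54 − 0.15 = 0.72
P(none) = 1 − 0.72 = 0.28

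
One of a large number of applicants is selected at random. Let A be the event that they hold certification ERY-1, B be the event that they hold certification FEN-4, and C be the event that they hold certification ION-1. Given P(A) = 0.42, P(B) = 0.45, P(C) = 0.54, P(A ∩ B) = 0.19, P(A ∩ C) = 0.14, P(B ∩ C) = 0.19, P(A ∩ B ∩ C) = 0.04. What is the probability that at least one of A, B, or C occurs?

0.93

By inclusion-exclusion,
P(A ∪ B ∪ C) = 0.42 + 0.45 + 0.54 − 0.19 − 0.14 − 0.19 + 0.04 = 0.93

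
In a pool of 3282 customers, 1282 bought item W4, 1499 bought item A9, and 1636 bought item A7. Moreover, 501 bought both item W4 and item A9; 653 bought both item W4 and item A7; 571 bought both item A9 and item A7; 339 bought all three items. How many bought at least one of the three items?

3031

Inclusion–exclusion gives
N(≥1) = 1282 + 1499 + 1636 − 501 − 653 − 571 + 339 = 3031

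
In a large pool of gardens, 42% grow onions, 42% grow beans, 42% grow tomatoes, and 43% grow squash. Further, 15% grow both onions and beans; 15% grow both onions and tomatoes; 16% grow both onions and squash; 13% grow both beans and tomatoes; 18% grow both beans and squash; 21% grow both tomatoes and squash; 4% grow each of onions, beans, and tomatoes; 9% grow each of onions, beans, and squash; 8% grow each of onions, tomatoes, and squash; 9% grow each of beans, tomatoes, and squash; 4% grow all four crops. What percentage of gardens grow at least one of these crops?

97%

P(union) = 42 + 42 + 42 + 43 − 15 − 15 − 16 − 13 − 18 − 21 + 4 + 9 + 8 + 9 − 4 = 97%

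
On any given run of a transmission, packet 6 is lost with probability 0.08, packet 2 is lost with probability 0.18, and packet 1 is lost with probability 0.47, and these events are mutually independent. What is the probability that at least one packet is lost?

0.600168

P(none) = (1 − 0.08) × (1 − 0.18) × (1 − 0.47) = 0.92 × 0.82 × 0.53 = 0.399832
P(at least one) = 1 − 0.399832 = 0.600168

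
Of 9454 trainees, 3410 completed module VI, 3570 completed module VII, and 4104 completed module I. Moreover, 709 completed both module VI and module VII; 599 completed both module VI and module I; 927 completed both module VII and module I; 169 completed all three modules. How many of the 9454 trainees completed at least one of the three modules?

9018

Apply inclusion-exclusion:
N(≥1) = 3410 + 3570 + 4104 − 709 − 599 − 927 + 169 = 9018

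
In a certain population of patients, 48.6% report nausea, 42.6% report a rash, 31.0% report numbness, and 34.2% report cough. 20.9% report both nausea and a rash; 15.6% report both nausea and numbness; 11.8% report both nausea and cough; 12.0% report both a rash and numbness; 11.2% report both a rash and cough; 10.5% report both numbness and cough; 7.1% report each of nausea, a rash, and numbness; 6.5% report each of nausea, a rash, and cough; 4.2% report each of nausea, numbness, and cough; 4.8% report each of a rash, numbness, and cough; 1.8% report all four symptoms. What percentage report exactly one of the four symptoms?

P(exactly one) = 48.6 + 42.6 + 31.0 + 34.2 − 2·20.9 − 2·15.6 − 2·11.8 − 2·12.0 − 2·11.2 − 2·10.5 + 3·7.1 + 3·6.5 + 3·4.2 + 3·4.8 − 4·1.8 = 53.0%

53.0%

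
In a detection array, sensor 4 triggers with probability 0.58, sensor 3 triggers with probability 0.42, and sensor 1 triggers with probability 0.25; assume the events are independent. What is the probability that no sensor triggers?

0.1827

P(none) = (1 − 0.58) × (1 − 0.42) × (1 − 0.25) = 0.42 × 0.58 × 0.75 = 0.1827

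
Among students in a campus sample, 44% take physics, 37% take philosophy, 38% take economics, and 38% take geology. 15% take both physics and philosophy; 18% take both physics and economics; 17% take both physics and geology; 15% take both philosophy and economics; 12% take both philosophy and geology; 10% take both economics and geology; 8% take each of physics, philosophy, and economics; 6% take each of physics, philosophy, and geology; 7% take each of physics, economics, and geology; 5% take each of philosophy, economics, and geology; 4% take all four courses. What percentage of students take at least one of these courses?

92%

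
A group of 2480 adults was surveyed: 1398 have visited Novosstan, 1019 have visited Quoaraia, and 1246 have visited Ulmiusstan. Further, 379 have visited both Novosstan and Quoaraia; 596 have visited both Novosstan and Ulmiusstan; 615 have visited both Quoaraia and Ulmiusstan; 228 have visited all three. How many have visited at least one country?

Apply inclusion-exclusion:
N(≥1) = 1398 + 1019 + 1246 − 379 − 596 − 615 + 228 = 2301

2301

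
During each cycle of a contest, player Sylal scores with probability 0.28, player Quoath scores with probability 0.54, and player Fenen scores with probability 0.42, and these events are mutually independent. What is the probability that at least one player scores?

P(none) = (1 − 0.28) × (1 − 0.54) × (1 − 0.42) = 0.72 × 0.46 × 0.58 = 0.192096
P(at least one) = 1 − 0.192096 = 0.807904

0.807904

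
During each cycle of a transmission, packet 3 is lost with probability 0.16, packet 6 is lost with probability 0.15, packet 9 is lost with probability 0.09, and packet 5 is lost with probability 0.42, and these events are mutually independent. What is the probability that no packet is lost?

Since the events are independent, P(none) is the product of the individual non-occurrence probabilities.
P(none) = (1 − 0.16) × (1 − 0.15) × (1 − 0.09) × (1 − 0.42) = 0.84 × 0.85 × 0.91 × 0.58 = 0.3768492

0.3768492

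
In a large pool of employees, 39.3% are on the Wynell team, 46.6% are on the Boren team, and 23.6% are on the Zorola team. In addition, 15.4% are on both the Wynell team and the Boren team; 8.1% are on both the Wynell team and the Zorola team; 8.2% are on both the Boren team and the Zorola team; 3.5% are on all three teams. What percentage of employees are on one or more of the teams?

81.3%

Apply inclusion-exclusion:
P(at least one) = 39.3 + 46.6 + 23.6 − 15.4 − 8.1 − 8.2 + 3.5 = 81.3%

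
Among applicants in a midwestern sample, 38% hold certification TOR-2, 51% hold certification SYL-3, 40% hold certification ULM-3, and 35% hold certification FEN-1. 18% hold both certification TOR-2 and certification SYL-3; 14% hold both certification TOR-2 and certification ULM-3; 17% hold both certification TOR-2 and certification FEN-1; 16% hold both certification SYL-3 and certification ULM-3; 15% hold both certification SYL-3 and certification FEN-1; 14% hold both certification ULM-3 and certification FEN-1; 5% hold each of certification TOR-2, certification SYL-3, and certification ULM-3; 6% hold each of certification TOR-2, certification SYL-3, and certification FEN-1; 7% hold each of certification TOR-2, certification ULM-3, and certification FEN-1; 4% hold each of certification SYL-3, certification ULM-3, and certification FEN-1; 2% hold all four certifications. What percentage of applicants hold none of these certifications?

10%

P(union) = 38 + 51 + 40 + 35 − 18 − 14 − 17 − 16 − 15 − 14 + 5 + 6 + 7 + 4 − 2 = 90%
P(none) = 100% − 90% = 10%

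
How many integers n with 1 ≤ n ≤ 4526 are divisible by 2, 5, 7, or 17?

3065

Apply inclusion-exclusion:
floor(4526/2) + floor(4526/5) + floor(4526/7) + floor(4526/17) − floor(4526/10) − floor(4526/14) − floor(4526/34) − floor(4526/35) − floor(4526/85) − floor(4526/119) + floor(4526/70) + floor(4526/170) + floor(4526/238) + floor(4526/595) − floor(4526/1190) = 2263 + 905 + 646 + 266 − 452 − 323 − 133 − 129 − 53 − 38 + 64 + 26 + 19 + 7 − 3 = 3065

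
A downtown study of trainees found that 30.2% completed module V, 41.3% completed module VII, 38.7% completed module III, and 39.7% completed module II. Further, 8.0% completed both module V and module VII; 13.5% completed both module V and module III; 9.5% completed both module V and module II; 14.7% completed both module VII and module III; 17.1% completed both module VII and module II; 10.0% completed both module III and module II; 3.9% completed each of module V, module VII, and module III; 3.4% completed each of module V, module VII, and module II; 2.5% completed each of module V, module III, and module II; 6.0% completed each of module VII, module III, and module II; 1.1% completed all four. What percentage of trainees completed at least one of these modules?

91.8%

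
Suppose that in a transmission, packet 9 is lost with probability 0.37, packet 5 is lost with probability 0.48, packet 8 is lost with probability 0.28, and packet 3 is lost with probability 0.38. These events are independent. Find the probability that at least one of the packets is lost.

0.85375936

P(none) = (1 − 0.37) × (1 − 0.48) × (1 − 0.28) × (1 − 0.38) = 0.63 × 0.52 × 0.72 × 0.62 = 0.14624064
P(at least one) = 1 − 0.14624064 = 0.85375936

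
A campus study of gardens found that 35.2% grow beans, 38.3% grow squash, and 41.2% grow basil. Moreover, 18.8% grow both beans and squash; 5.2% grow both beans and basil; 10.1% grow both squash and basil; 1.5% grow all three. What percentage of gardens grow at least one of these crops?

82.1%

Using inclusion–exclusion:
P(at least one) = 35.2 + 38.3 + 41.2 − 18.8 − 5.2 − 10.1 + 1.5 = 82.1%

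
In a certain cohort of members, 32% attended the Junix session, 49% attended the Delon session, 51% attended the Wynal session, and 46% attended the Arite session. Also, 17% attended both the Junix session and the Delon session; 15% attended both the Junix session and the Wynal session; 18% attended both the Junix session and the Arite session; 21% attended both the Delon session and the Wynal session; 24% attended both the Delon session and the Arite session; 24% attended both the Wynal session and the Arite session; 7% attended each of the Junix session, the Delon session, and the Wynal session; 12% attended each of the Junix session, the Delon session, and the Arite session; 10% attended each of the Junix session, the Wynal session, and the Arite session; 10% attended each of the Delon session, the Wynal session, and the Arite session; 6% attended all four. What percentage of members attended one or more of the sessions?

92%

By inclusion–exclusion:
P(≥1) = 32 + 49 + 51 + 46 − 17 − 15 − 18 − 21 − 24 − 24 + 7 + 12 + 10 + 10 − 6 = 92%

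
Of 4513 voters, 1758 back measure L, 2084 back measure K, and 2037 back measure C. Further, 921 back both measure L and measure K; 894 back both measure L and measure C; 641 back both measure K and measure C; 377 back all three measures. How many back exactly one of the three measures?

By inclusion–exclusion (exactly-one form):
|exactly one| = 1758 + 2084 + 2037 − 2·921 − 2·894 − 2·641 + 3·377 = 2098

2098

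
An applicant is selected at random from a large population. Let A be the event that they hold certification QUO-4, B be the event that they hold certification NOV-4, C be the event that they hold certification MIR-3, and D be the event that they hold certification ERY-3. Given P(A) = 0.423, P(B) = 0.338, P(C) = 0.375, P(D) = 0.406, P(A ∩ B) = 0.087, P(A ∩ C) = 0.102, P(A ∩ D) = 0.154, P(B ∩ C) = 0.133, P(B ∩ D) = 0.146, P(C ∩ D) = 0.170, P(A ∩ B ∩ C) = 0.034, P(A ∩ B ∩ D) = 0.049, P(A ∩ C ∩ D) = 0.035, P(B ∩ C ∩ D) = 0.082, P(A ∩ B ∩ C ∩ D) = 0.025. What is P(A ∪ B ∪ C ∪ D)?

0.925

Using inclusion–exclusion:
P(A ∪ B ∪ C ∪ D) = 0.423 + 0.338 + 0.375 + 0.406 − 0.087 − 0.102 − 0.154 − 0.133 − 0.146 − 0.170 + 0.034 + 0.049 + 0.035 + 0.082 − 0.025 = 0.925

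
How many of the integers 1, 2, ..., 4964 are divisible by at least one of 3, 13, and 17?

2088

By inclusion-exclusion,
floor(4964/3) + floor(4964/13) + floor(4964/17) − floor(4964/39) − floor(4964/51) − floor(4964/221) + floor(4964/663) = 1654 + 381 + 292 − 127 − 97 − 22 + 7 = 2088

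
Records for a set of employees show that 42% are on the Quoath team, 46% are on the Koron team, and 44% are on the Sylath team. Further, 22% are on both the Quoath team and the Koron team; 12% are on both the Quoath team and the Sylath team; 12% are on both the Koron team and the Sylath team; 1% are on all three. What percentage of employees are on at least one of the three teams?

P(union) = 42 + 46 + 44 − 22 − 12 − 12 + 1 = 87%

87%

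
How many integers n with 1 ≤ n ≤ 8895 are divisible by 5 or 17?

2198

floor(8895/5) + floor(8895/17) − floor(8895/85) = 1779 + 523 − 104 = 2198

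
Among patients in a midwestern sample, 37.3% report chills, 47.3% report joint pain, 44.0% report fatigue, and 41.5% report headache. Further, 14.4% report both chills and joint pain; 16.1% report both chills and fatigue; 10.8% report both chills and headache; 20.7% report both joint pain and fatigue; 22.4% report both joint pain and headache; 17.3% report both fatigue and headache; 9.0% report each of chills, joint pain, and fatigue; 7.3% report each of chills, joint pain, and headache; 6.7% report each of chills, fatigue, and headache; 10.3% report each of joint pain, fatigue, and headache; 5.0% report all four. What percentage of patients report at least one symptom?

96.7%

P(at least one) = 37.3 + 47.3 + 44.0 + 41.5 − 14.4 − 16.1 − 10.8 − 20.7 − 22.4 − 17.3 + 9.0 + 7.3 + 6.7 + 10.3 − 5.0 = 96.7%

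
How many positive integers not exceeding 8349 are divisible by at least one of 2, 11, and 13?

4846

By inclusion-exclusion,
4174 + 759 + 642 − 379 − 321 − 58 + 29 = 4846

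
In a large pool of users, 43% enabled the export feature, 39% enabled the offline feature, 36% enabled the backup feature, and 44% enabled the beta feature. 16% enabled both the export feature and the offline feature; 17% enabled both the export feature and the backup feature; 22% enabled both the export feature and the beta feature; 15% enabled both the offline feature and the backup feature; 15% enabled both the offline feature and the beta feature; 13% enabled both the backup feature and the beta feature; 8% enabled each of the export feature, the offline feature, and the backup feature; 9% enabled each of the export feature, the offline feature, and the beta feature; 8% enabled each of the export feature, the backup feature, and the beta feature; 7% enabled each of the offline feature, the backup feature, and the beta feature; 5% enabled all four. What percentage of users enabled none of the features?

By inclusion-exclusion,
P(union) = 43 + 39 + 36 + 44 − 16 − 17 − 22 − 15 − 15 − 13 + 8 + 9 + 8 + 7 − 5 = 91%
P(none) = 100% − 91% = 9%

9%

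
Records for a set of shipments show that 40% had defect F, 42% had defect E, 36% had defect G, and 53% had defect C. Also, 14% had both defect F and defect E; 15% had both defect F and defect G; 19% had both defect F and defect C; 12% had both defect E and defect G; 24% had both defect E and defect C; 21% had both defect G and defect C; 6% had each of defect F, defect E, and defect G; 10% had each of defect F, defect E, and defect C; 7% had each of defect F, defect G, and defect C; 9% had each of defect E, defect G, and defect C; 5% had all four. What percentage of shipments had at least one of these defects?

By inclusion–exclusion:
P(≥1) = 40 + 42 + 36 + 53 − 14 − 15 − 19 − 12 − 24 − 21 + 6 + 10 + 7 + 9 − 5 = 93%

93%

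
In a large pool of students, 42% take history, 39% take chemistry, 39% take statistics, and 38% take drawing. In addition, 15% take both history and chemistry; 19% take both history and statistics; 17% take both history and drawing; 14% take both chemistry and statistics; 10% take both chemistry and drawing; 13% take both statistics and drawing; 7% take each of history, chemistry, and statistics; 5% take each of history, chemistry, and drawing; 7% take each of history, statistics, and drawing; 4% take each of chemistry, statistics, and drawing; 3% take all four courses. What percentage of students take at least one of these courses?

90%

Apply inclusion-exclusion:
P(union) = 42 + 39 + 39 + 38 − 15 − 19 − 17 − 14 − 10 − 13 + 7 + 5 + 7 + 4 − 3 = 90%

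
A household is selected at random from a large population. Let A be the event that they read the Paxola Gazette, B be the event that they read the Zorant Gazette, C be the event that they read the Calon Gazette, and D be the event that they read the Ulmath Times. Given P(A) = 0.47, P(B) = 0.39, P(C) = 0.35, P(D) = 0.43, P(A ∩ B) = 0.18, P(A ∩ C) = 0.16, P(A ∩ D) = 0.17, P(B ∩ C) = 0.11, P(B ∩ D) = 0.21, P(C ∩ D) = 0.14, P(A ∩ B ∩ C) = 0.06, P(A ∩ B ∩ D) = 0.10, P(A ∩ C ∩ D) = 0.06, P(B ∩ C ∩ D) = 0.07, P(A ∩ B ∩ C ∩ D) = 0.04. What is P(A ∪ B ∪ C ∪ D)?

Inclusion–exclusion gives
P(A ∪ B ∪ C ∪ D) = 0.47 + 0.39 + 0.35 + 0.43 − 0.18 − 0.16 − 0.17 − 0.11 − 0.21 − 0.14 + 0.06 + 0.10 + 0.06 + 0.07 − 0.04 = 0.92

0.92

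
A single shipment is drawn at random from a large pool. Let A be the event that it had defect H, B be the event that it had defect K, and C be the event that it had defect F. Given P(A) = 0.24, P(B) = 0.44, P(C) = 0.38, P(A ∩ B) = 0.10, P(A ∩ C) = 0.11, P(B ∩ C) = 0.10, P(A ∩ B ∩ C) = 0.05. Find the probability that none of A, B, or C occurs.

0.20

By inclusion-exclusion,
P(A ∪ B ∪ C) = 0.24 + 0.44 + 0.38 − 0.10 − 0.11 − 0.10 + 0.05 = 0.80
P(none) = 1 − 0.80 = 0.20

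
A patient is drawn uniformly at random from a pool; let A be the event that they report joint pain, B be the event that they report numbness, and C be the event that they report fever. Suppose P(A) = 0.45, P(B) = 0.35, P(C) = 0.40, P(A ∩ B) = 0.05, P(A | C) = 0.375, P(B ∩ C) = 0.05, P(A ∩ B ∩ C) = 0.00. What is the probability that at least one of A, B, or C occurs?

0.95

P(A ∩ C) = P(C)·P(A|C) = 0.40 × 0.375 = 0.15
P(A ∪ B ∪ C) = 0.45 + 0.35 + 0.40 − 0.05 − 0.15 − 0.05 + 0.00 = 0.95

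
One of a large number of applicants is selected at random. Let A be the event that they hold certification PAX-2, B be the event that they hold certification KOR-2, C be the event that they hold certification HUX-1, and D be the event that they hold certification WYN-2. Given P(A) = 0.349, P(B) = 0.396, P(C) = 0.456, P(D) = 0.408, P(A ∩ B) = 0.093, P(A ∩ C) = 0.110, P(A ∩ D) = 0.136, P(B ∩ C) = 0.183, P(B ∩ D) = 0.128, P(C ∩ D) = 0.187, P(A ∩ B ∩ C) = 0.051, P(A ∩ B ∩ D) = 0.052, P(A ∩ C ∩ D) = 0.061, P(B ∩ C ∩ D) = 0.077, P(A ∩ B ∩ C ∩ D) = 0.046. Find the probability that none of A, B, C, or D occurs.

P(A ∪ B ∪ C ∪ D) = 0.349 + 0.396 + 0.456 + 0.408 − 0.093 − 0.110 − 0.136 − 0.183 − 0.128 − 0.187 + 0.051 + 0.052 + 0.061 + 0.077 − 0.046 = 0.967
P(none) = 1 − 0.967 = 0.033

0.033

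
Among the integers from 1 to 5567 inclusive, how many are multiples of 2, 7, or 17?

3322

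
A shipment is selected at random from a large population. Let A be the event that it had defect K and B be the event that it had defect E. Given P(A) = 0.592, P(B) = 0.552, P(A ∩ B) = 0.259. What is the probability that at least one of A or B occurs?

By inclusion-exclusion,
P(A ∪ B) = 0.592 + 0.552 − 0.259 = 0.885

0.885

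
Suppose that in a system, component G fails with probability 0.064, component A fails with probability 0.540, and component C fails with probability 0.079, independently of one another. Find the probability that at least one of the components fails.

0.60345424

Independence gives P(none) = ∏(1 − pᵢ).
P(none) = (1 − 0.064) × (1 − 0.540) × (1 − 0.079) = 0.936 × 0.460 × 0.921 = 0.39654576
P(at least one) = 1 − 0.39654576 = 0.60345424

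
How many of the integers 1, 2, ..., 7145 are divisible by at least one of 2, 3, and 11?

4980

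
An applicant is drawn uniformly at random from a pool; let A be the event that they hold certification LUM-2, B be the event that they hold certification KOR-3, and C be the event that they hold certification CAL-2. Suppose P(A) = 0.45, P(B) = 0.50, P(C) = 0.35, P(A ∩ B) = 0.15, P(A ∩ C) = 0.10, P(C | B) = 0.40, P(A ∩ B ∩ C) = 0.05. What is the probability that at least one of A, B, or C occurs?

0.90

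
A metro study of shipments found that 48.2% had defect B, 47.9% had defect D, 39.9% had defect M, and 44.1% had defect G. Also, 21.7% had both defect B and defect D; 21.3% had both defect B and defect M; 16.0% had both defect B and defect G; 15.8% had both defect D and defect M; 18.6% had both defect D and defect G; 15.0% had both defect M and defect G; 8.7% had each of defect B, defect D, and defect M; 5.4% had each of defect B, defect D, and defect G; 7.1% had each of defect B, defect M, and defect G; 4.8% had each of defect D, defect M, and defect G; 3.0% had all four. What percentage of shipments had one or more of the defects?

By inclusion-exclusion,
P(union) = 48.2 + 47.9 + 39.9 + 44.1 − 21.7 − 21.3 − 16.0 − 15.8 − 18.6 − 15.0 + 8.7 + 5.4 + 7.1 + 4.8 − 3.0 = 94.7%

94.7%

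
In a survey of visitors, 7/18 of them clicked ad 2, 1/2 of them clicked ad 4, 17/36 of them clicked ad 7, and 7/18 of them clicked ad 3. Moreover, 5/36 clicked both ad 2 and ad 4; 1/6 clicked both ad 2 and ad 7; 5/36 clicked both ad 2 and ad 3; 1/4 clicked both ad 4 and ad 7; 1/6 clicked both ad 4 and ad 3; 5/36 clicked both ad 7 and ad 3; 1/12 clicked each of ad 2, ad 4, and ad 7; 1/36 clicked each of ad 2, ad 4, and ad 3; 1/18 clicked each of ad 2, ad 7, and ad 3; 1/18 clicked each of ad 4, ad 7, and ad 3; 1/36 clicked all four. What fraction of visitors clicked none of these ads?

1/18

P(union) = 7/18 + 1/2 + 17/36 + 7/18 − 5/36 − 1/6 − 5/36 − 1/4 − 1/6 − 5/36 + 1/12 + 1/36 + 1/18 + 1/18 − 1/36 = 17/18
P(none) = 1 − 17/18 = 1/18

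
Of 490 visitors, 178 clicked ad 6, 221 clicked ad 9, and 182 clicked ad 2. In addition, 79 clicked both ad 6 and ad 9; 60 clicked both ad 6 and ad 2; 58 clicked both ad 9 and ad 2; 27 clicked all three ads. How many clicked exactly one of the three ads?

268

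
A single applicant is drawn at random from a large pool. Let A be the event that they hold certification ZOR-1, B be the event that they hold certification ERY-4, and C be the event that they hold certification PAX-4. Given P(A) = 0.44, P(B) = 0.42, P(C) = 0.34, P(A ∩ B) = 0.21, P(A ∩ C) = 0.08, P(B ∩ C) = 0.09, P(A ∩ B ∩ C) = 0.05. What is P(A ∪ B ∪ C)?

0.87

P(A ∪ B ∪ C) = 0.44 + 0.42 + 0.34 − 0.21 − 0.08 − 0.09 + 0.05 = 0.87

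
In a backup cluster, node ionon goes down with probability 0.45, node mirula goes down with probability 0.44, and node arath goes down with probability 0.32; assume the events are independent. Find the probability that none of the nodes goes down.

0.20944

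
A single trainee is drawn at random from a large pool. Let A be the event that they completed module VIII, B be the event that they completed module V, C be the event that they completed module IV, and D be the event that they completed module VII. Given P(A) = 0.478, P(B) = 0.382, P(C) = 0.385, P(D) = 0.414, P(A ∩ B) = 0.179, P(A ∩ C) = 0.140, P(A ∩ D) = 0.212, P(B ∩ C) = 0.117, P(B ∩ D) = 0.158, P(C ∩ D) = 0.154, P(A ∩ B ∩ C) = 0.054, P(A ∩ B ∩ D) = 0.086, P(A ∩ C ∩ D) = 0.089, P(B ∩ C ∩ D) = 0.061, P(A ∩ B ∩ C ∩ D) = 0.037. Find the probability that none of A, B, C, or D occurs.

0.048

P(A ∪ B ∪ C ∪ D) = 0.478 + 0.382 + 0.385 + 0.414 − 0.179 − 0.140 − 0.212 − 0.117 − 0.158 − 0.154 + 0.054 + 0.086 + 0.089 + 0.061 − 0.037 = 0.952
P(none) = 1 − 0.952 = 0.048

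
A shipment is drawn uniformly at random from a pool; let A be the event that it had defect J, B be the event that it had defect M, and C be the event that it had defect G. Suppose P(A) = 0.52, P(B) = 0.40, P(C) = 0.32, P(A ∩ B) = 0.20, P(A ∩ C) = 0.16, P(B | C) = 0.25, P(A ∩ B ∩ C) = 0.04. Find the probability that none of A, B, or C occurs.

0.16

P(B ∩ C) = P(C)·P(B|C) = 0.32 × 0.25 = 0.08
P(A ∪ B ∪ C) = 0.52 + 0.40 + 0.32 − 0.20 − 0.16 − 0.08 + 0.04 = 0.84
P(none) = 1 − 0.84 = 0.16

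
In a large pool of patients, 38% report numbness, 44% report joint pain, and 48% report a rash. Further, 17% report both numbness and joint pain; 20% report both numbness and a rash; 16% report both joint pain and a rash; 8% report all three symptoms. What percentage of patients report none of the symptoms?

15%

By inclusion-exclusion,
P(at least one) = 38 + 44 + 48 − 17 − 20 − 16 + 8 = 85%
P(none) = 100% − 85% = 15%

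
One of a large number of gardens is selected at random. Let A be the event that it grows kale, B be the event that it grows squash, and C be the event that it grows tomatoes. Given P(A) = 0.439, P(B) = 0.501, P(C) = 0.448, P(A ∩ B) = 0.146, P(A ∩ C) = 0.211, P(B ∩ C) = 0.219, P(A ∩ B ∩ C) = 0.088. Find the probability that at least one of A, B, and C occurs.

Apply inclusion-exclusion:
P(A ∪ B ∪ C) = 0.439 + 0.501 + 0.448 − 0.146 − 0.211 − 0.219 + 0.088 = 0.900

0.900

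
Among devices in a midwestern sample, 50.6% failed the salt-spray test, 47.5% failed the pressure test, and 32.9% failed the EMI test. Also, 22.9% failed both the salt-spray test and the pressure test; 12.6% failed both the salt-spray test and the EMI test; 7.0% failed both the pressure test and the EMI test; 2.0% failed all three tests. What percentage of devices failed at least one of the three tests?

90.5%

By inclusion–exclusion:
P(at least one) = 50.6 + 47.5 + 32.9 − 22.9 − 12.6 − 7.0 + 2.0 = 90.5%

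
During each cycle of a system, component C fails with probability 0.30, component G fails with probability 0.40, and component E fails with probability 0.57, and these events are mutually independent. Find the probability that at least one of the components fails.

0.8194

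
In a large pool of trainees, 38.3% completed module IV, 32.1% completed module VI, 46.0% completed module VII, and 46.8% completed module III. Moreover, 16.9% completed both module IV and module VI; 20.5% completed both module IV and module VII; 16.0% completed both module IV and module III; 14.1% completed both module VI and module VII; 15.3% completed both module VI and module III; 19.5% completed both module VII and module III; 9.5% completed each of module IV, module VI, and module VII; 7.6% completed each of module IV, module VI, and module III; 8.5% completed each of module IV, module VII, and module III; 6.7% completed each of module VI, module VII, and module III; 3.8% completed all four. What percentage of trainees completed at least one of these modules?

89.4%

Inclusion–exclusion gives
P(union) = 38.3 + 32.1 + 46.0 + 46.8 − 16.9 − 20.5 − 16.0 − 14.1 − 15.3 − 19.5 + 9.5 + 7.6 + 8.5 + 6.7 − 3.8 = 89.4%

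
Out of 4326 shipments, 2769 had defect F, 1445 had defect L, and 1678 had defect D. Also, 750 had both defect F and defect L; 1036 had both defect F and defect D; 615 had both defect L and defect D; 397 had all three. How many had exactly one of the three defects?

Using the inclusion–exclusion count for exactly one event:
|exactly one| = 2769 + 1445 + 1678 − 2·750 − 2·1036 − 2·615 + 3·397 = 2281

2281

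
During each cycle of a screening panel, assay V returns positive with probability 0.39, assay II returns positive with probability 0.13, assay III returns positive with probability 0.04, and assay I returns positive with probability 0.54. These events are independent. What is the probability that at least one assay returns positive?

0.76564288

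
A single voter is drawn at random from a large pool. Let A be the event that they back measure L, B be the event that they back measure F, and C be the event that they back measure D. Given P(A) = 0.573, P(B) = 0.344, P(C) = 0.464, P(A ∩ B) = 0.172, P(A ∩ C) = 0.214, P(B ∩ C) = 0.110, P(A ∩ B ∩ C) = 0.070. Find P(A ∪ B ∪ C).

By inclusion–exclusion:
P(A ∪ B ∪ C) = 0.573 + 0.344 + 0.464 − 0.172 − 0.214 − 0.110 + 0.070 = 0.955

0.955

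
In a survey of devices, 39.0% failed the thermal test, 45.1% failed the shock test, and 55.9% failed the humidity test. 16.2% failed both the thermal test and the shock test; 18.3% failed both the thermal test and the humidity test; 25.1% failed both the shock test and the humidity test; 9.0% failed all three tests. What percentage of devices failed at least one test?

By inclusion–exclusion:
P(at least one) = 39.0 + 45.1 + 55.9 − 16.2 − 18.3 − 25.1 + 9.0 = 89.4%

89.4%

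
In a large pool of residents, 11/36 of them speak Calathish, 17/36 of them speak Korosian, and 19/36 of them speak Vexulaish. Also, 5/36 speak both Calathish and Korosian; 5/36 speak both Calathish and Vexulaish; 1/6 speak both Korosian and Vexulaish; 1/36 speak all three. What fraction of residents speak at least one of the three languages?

8/9

Using inclusion–exclusion:
P(≥1) = 11/36 + 17/36 + 19/36 − 5/36 − 5/36 − 1/6 + 1/36 = 8/9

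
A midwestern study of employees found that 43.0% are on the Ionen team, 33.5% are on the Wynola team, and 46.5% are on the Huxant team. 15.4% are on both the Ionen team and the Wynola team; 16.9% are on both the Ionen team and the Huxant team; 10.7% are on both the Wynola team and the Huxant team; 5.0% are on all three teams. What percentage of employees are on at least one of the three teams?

85.0%

By inclusion-exclusion,
P(union) = 43.0 + 33.5 + 46.5 − 15.4 − 16.9 − 10.7 + 5.0 = 85.0%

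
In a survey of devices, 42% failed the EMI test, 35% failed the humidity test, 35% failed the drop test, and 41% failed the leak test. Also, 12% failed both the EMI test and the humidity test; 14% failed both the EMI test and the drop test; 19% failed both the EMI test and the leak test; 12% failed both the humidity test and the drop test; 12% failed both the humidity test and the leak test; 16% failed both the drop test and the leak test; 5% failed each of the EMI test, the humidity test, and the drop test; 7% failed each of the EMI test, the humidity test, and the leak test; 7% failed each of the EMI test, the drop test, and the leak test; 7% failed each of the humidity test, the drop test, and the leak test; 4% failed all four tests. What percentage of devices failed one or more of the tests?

90%

P(≥1) = 42 + 35 + 35 + 41 − 12 − 14 − 19 − 12 − 12 − 16 + 5 + 7 + 7 + 7 − 4 = 90%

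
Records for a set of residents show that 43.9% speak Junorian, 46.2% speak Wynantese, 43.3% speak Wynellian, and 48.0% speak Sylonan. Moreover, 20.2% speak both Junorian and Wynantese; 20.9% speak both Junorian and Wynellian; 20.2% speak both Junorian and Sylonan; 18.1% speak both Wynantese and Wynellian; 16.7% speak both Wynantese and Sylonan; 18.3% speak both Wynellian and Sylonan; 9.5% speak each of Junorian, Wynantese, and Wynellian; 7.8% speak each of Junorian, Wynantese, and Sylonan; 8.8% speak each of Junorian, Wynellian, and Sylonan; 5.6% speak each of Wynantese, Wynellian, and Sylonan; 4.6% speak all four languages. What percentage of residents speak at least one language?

94.1%

Using inclusion–exclusion:
P(union) = 43.9 + 46.2 + 43.3 + 48.0 − 20.2 − 20.9 − 20.2 − 18.1 − 16.7 − 18.3 + 9.5 + 7.8 + 8.8 + 5.6 − 4.6 = 94.1%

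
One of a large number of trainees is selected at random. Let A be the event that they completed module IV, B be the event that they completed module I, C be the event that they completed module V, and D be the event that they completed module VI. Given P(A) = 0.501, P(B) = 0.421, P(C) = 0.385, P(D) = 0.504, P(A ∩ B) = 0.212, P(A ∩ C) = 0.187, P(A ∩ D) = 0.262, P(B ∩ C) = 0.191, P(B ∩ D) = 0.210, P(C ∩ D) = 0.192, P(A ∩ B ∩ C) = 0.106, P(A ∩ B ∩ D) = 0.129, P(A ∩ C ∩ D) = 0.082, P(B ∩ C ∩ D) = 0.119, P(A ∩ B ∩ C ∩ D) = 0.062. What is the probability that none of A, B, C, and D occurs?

Apply inclusion-exclusion:
P(A ∪ B ∪ C ∪ D) = 0.501 + 0.421 + 0.385 + 0.504 − 0.212 − 0.187 − 0.262 − 0.191 − 0.210 − 0.192 + 0.106 + 0.129 + 0.082 + 0.119 − 0.062 = 0.931
P(none) = 1 − 0.931 = 0.069

0.069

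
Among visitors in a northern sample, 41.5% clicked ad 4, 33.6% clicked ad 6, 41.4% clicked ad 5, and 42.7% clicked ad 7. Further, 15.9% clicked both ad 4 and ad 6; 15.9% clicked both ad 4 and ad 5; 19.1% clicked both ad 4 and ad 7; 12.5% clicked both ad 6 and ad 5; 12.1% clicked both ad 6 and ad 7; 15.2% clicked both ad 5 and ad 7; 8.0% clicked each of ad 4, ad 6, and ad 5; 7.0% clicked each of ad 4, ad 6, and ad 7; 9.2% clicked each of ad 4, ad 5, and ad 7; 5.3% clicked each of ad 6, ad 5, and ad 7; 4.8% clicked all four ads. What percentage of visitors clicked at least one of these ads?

By inclusion–exclusion:
P(union) = 41.5 + 33.6 + 41.4 + 42.7 − 15.9 − 15.9 − 19.1 − 12.5 − 12.1 − 15.2 + 8.0 + 7.0 + 9.2 + 5.3 − 4.8 = 93.2%

93.2%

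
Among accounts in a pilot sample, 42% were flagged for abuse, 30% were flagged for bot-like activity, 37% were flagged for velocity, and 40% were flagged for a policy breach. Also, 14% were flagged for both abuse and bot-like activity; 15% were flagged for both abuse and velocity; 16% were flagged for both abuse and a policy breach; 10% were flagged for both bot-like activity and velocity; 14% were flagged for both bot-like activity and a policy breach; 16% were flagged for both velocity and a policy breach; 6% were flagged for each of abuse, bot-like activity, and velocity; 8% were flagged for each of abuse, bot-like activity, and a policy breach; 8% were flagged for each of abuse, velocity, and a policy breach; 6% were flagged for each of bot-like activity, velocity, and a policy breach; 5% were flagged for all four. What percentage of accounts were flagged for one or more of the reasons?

P(at least one) = 42 + 30 + 37 + 40 − 14 − 15 − 16 − 10 − 14 − 16 + 6 + 8 + 8 + 6 − 5 = 87%

87%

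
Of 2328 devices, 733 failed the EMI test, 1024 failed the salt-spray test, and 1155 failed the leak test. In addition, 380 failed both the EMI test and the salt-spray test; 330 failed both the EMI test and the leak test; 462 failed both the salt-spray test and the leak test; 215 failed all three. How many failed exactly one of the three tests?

1213

Using the inclusion–exclusion count for exactly one event:
|exactly one| = 733 + 1024 + 1155 − 2·380 − 2·330 − 2·462 + 3·215 = 1213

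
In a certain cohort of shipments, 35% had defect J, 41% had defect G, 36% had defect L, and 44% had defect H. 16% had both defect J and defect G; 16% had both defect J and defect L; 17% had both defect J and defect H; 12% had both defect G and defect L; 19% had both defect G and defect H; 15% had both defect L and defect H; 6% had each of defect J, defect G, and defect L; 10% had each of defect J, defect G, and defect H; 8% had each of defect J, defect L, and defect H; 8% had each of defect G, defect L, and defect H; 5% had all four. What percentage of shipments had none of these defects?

12%

By inclusion–exclusion:
P(≥1) = 35 + 41 + 36 + 44 − 16 − 16 − 17 − 12 − 19 − 15 + 6 + 10 + 8 + 8 − 5 = 88%
P(none) = 100% − 88% = 12%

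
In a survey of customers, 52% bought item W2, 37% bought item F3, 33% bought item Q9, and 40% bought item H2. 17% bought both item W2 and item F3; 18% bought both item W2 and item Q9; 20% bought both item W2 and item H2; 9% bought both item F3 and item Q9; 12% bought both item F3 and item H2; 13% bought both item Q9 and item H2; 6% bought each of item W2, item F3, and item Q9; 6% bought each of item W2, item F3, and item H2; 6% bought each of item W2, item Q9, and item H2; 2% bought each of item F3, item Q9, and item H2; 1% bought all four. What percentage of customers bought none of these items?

8%

P(union) = 52 + 37 + 33 + 40 − 17 − 18 − 20 − 9 − 12 − 13 + 6 + 6 + 6 + 2 − 1 = 92%
P(none) = 100% − 92% = 8%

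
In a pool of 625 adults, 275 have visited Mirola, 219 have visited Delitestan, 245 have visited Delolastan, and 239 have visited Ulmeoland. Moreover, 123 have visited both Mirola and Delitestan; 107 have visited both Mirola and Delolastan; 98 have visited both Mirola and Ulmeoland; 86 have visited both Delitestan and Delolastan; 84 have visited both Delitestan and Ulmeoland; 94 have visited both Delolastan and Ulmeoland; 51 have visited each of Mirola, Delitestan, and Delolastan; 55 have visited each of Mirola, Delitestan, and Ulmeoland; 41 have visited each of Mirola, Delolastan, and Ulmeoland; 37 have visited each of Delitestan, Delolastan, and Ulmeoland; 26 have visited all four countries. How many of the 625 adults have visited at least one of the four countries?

544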